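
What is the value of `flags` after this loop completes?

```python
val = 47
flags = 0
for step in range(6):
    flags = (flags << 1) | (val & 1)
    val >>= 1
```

Let's trace through this code step by step.

Initialize: val = 47
Initialize: flags = 0
Entering loop: for step in range(6):
After iteration 1: step = 0, val = 23, flags = 1
After iteration 2: step = 1, val = 11, flags = 3
After iteration 3: step = 2, val = 5, flags = 7
After iteration 4: step = 3, val = 2, flags = 15
After iteration 5: step = 4, val = 1, flags = 30
After iteration 6: step = 5, val = 0, flags = 61
Loop ends.

Final answer: 61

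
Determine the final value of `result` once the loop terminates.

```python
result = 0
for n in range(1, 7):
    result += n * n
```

Let's trace through this code step by step.

Initialize: result = 0
Entering loop: for n in range(1, 7):
After iteration 1: n = 1, result = 1
After iteration 2: n = 2, result = 5
After iteration 3: n = 3, result = 14
After iteration 4: n = 4, result = 30
After iteration 5: n = 5, result = 55
After iteration 6: n = 6, result = 91
Loop ends.

Final answer: 91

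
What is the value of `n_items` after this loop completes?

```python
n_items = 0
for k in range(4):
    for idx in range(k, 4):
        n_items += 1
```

Let's trace through this code step by step.

Initialize: n_items = 0
Entering loop: for k in range(4):
After iteration 1: k = 0, n_items = 4
After iteration 2: k = 1, n_items = 7
After iteration 3: k = 2, n_items = 9
After iteration 4: k = 3, n_items = 10
Loop ends.

Final answer: 10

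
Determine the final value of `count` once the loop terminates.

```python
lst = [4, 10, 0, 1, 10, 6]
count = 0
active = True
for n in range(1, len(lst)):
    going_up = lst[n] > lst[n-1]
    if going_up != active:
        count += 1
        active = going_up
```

Let's trace through this code step by step.

Initialize: lst = [4, 10, 0, 1, 10, 6]
Initialize: count = 0
Initialize: active = True
Entering loop: for n in range(1, len(lst)):
After iteration 1: n = 1, count = 0, active = True, going_up = True
After iteration 2: n = 2, count = 1, active = False, going_up = False
After iteration 3: n = 3, count = 2, active = True, going_up = True
After iteration 4: n = 4, count = 2, active = True, going_up = True
After iteration 5: n = 5, count = 3, active = False, going_up = False
Loop ends.

Final answer: 3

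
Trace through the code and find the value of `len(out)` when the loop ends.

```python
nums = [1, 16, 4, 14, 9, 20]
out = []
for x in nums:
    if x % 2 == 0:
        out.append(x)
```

Let's trace through this code step by step.

Initialize: nums = [1, 16, 4, 14, 9, 20]
Initialize: out = []
Entering loop: for x in nums:
After iteration 1: x = 1, out = []
After iteration 2: x = 16, out = [16]
After iteration 3: x = 4, out = [16, 4]
After iteration 4: x = 14, out = [16, 4, 14]
After iteration 5: x = 9, out = [16, 4, 14]
After iteration 6: x = 20, out = [16, 4, 14, 20]
Loop ends.
len(out) = 4

Final answer: 4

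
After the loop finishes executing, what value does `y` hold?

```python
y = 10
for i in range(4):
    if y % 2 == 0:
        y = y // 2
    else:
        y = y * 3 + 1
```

Let's trace through this code step by step.

Initialize: y = 10
Entering loop: for i in range(4):
After iteration 1: i = 0, y = 5
After iteration 2: i = 1, y = 16
After iteration 3: i = 2, y = 8
After iteration 4: i = 3, y = 4
Loop ends.

Final answer: 4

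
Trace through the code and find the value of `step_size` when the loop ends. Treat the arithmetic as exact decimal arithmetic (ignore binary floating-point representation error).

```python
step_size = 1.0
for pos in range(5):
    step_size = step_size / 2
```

Let's trace through this code step by step.

Initialize: step_size = 1.0
Entering loop: for pos in range(5):
After iteration 1: pos = 0, step_size = 0.5
After iteration 2: pos = 1, step_size = 0.25
After iteration 3: pos = 2, step_size = 0.125
After iteration 4: pos = 3, step_size = 0.0625
After iteration 5: pos = 4, step_size = 0.03125
Loop ends.

Final answer: 0.03125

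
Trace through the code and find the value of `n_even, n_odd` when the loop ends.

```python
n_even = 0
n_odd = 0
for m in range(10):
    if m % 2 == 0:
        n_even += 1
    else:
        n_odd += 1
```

Let's trace through this code step by step.

Initialize: n_even = 0
Initialize: n_odd = 0
Entering loop: for m in range(10):
After iteration 1: m = 0, n_even = 1, n_odd = 0
After iteration 2: m = 1, n_even = 1, n_odd = 1
After iteration 3: m = 2, n_even = 2, n_odd = 1
After iteration 4: m = 3, n_even = 2, n_odd = 2
After iteration 5: m = 4, n_even = 3, n_odd = 2
After iteration 6: m = 5, n_even = 3, n_odd = 3
After iteration 7: m = 6, n_even = 4, n_odd = 3
After iteration 8: m = 7, n_even = 4, n_odd = 4
After iteration 9: m = 8, n_even = 5, n_odd = 4
After iteration 10: m = 9, n_even = 5, n_odd = 5
Loop ends.

Final answer: 5, 5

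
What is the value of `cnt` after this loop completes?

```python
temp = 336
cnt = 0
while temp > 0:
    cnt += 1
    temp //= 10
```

Let's trace through this code step by step.

Initialize: temp = 336
Initialize: cnt = 0
Entering loop: while temp > 0:
After iteration 1: temp = 33, cnt = 1
After iteration 2: temp = 3, cnt = 2
After iteration 3: temp = 0, cnt = 3
Loop ends.

Final answer: 3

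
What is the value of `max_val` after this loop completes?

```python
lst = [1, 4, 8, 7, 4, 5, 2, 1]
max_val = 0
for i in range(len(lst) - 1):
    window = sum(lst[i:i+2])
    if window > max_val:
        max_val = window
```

Let's trace through this code step by step.

Initialize: lst = [1, 4, 8, 7, 4, 5, 2, 1]
Initialize: max_val = 0
Entering loop: for i in range(len(lst) - 1):
After iteration 1: i = 0, max_val = 5, window = 5
After iteration 2: i = 1, max_val = 12, window = 12
After iteration 3: i = 2, max_val = 15, window = 15
After iteration 4: i = 3, max_val = 15, window = 11
After iteration 5: i = 4, max_val = 15, window = 9
After iteration 6: i = 5, max_val = 15, window = 7
After iteration 7: i = 6, max_val = 15, window = 3
Loop ends.

Final answer: 15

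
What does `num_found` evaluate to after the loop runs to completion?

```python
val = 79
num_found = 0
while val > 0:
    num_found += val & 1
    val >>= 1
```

Let's trace through this code step by step.

Initialize: val = 79
Initialize: num_found = 0
Entering loop: while val > 0:
After iteration 1: val = 39, num_found = 1
After iteration 2: val = 19, num_found = 2
After iteration 3: val = 9, num_found = 3
After iteration 4: val = 4, num_found = 4
After iteration 5: val = 2, num_found = 4
After iteration 6: val = 1, num_found = 4
After iteration 7: val = 0, num_found = 5
Loop ends.

Final answer: 5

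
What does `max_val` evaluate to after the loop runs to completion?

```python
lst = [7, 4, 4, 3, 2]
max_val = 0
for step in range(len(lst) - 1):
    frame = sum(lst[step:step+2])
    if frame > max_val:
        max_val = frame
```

Let's trace through this code step by step.

Initialize: lst = [7, 4, 4, 3, 2]
Initialize: max_val = 0
Entering loop: for step in range(len(lst) - 1):
After iteration 1: step = 0, max_val = 11, frame = 11
After iteration 2: step = 1, max_val = 11, frame = 8
After iteration 3: step = 2, max_val = 11, frame = 7
After iteration 4: step = 3, max_val = 11, frame = 5
Loop ends.

Final answer: 11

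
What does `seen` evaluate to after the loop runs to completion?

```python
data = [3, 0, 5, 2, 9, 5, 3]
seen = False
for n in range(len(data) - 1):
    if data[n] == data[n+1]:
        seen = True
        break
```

Let's trace through this code step by step.

Initialize: data = [3, 0, 5, 2, 9, 5, 3]
Initialize: seen = False
Entering loop: for n in range(len(data) - 1):
After iteration 1: n = 0, seen = False
After iteration 2: n = 1, seen = False
After iteration 3: n = 2, seen = False
After iteration 4: n = 3, seen = False
After iteration 5: n = 4, seen = False
After iteration 6: n = 5, seen = False
Loop ends.

Final answer: False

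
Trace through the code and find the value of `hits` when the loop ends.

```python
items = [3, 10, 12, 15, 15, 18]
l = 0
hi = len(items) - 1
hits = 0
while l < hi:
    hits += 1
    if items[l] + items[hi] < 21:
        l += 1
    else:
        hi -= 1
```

Let's trace through this code step by step.

Initialize: items = [3, 10, 12, 15, 15, 18]
Initialize: l = 0
Initialize: hi = 5
Initialize: hits = 0
Entering loop: while l < hi:
After iteration 1: l = 0, hi = 4, hits = 1
After iteration 2: l = 1, hi = 4, hits = 2
After iteration 3: l = 1, hi = 3, hits = 3
After iteration 4: l = 1, hi = 2, hits = 4
After iteration 5: l = 1, hi = 1, hits = 5
Loop ends.

Final answer: 5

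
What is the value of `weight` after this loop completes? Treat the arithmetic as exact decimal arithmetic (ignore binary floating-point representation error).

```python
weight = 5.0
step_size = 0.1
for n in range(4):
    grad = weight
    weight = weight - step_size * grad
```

Let's trace through this code step by step.

Initialize: weight = 5.0
Initialize: step_size = 0.1
Entering loop: for n in range(4):
After iteration 1: n = 0, weight = 4.5, grad = 5.0
After iteration 2: n = 1, weight = 4.05, grad = 4.5
After iteration 3: n = 2, weight = 3.645, grad = 4.05
After iteration 4: n = 3, weight = 3.2805, grad = 3.645
Loop ends.

Final answer: 3.2805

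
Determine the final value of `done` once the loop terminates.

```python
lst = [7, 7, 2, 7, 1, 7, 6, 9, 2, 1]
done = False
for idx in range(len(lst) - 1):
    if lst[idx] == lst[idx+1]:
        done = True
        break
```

Let's trace through this code step by step.

Initialize: lst = [7, 7, 2, 7, 1, 7, 6, 9, 2, 1]
Initialize: done = False
Entering loop: for idx in range(len(lst) - 1):
After iteration 1: idx = 0, done = True
Loop ends.

Final answer: True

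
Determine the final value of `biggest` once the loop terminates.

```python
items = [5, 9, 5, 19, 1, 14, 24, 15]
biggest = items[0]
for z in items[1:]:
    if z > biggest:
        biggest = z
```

Let's trace through this code step by step.

Initialize: items = [5, 9, 5, 19, 1, 14, 24, 15]
Initialize: biggest = 5
Entering loop: for z in items[1:]:
After iteration 1: z = 9, biggest = 9
After iteration 2: z = 5, biggest = 9
After iteration 3: z = 19, biggest = 19
After iteration 4: z = 1, biggest = 19
After iteration 5: z = 14, biggest = 19
After iteration 6: z = 24, biggest = 24
After iteration 7: z = 15, biggest = 24
Loop ends.

Final answer: 24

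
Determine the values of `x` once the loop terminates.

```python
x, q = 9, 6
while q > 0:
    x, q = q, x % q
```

Let's trace through this code step by step.

Initialize: x = 9
Initialize: q = 6
Entering loop: while q > 0:
After iteration 1: x = 6, q = 3
After iteration 2: x = 3, q = 0
Loop ends.

Final answer: 3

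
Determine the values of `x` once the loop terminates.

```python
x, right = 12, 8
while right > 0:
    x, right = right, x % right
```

Let's trace through this code step by step.

Initialize: x = 12
Initialize: right = 8
Entering loop: while right > 0:
After iteration 1: x = 8, right = 4
After iteration 2: x = 4, right = 0
Loop ends.

Final answer: 4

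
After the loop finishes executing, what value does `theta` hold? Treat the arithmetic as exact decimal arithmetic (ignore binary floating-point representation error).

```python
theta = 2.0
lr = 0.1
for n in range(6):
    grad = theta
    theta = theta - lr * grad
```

Let's trace through this code step by step.

Initialize: theta = 2.0
Initialize: lr = 0.1
Entering loop: for n in range(6):
After iteration 1: n = 0, theta = 1.8, grad = 2.0
After iteration 2: n = 1, theta = 1.62, grad = 1.8
After iteration 3: n = 2, theta = 1.458, grad = 1.62
After iteration 4: n = 3, theta = 1.3122, grad = 1.458
After iteration 5: n = 4, theta = 1.18098, grad = 1.3122
After iteration 6: n = 5, theta = 1.062882, grad = 1.18098
Loop ends.

Final answer: 1.062882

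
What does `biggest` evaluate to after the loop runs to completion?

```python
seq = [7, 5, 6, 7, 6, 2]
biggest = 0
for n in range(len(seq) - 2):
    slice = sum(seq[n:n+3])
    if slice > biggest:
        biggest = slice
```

Let's trace through this code step by step.

Initialize: seq = [7, 5, 6, 7, 6, 2]
Initialize: biggest = 0
Entering loop: for n in range(len(seq) - 2):
After iteration 1: n = 0, biggest = 18, slice = 18
After iteration 2: n = 1, biggest = 18, slice = 18
After iteration 3: n = 2, biggest = 19, slice = 19
After iteration 4: n = 3, biggest = 19, slice = 15
Loop ends.

Final answer: 19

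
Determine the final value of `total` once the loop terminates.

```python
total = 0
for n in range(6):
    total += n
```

Let's trace through this code step by step.

Initialize: total = 0
Entering loop: for n in range(6):
After iteration 1: n = 0, total = 0
After iteration 2: n = 1, total = 1
After iteration 3: n = 2, total = 3
After iteration 4: n = 3, total = 6
After iteration 5: n = 4, total = 10
After iteration 6: n = 5, total = 15
Loop ends.

Final answer: 15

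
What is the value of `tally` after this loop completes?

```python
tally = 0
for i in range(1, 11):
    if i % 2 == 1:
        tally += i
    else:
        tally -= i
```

Let's trace through this code step by step.

Initialize: tally = 0
Entering loop: for i in range(1, 11):
After iteration 1: i = 1, tally = 1
After iteration 2: i = 2, tally = -1
After iteration 3: i = 3, tally = 2
After iteration 4: i = 4, tally = -2
After iteration 5: i = 5, tally = 3
After iteration 6: i = 6, tally = -3
After iteration 7: i = 7, tally = 4
After iteration 8: i = 8, tally = -4
After iteration 9: i = 9, tally = 5
After iteration 10: i = 10, tally = -5
Loop ends.

Final answer: -5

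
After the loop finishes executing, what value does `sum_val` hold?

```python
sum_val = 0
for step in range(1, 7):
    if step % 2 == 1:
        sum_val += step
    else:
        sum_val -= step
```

Let's trace through this code step by step.

Initialize: sum_val = 0
Entering loop: for step in range(1, 7):
After iteration 1: step = 1, sum_val = 1
After iteration 2: step = 2, sum_val = -1
After iteration 3: step = 3, sum_val = 2
After iteration 4: step = 4, sum_val = -2
After iteration 5: step = 5, sum_val = 3
After iteration 6: step = 6, sum_val = -3
Loop ends.

Final answer: -3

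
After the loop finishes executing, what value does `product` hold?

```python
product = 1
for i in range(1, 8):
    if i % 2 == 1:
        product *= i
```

Let's trace through this code step by step.

Initialize: product = 1
Entering loop: for i in range(1, 8):
After iteration 1: i = 1, product = 1
After iteration 2: i = 2, product = 1
After iteration 3: i = 3, product = 3
After iteration 4: i = 4, product = 3
After iteration 5: i = 5, product = 15
After iteration 6: i = 6, product = 15
After iteration 7: i = 7, product = 105
Loop ends.

Final answer: 105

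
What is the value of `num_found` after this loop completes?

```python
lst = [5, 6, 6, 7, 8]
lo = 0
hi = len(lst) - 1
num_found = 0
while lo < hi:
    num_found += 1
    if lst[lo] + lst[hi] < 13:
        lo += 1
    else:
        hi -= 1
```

Let's trace through this code step by step.

Initialize: lst = [5, 6, 6, 7, 8]
Initialize: lo = 0
Initialize: hi = 4
Initialize: num_found = 0
Entering loop: while lo < hi:
After iteration 1: lo = 0, hi = 3, num_found = 1
After iteration 2: lo = 1, hi = 3, num_found = 2
After iteration 3: lo = 1, hi = 2, num_found = 3
After iteration 4: lo = 2, hi = 2, num_found = 4
Loop ends.

Final answer: 4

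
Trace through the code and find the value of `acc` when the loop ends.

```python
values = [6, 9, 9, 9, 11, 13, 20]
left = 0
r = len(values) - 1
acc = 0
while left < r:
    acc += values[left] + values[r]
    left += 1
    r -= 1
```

Let's trace through this code step by step.

Initialize: values = [6, 9, 9, 9, 11, 13, 20]
Initialize: left = 0
Initialize: r = 6
Initialize: acc = 0
Entering loop: while left < r:
After iteration 1: left = 1, r = 5, acc = 26
After iteration 2: left = 2, r = 4, acc = 48
After iteration 3: left = 3, r = 3, acc = 68
Loop ends.

Final answer: 68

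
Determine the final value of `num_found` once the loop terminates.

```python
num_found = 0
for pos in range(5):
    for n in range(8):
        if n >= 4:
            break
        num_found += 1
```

Let's trace through this code step by step.

Initialize: num_found = 0
Entering loop: for pos in range(5):
After iteration 1: pos = 0, num_found = 4
After iteration 2: pos = 1, num_found = 8
After iteration 3: pos = 2, num_found = 12
After iteration 4: pos = 3, num_found = 16
After iteration 5: pos = 4, num_found = 20
Loop ends.

Final answer: 20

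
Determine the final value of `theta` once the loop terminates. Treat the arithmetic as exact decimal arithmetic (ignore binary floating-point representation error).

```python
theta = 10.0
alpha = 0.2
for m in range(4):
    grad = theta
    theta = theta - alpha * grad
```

Let's trace through this code step by step.

Initialize: theta = 10.0
Initialize: alpha = 0.2
Entering loop: for m in range(4):
After iteration 1: m = 0, theta = 8.0, grad = 10.0
After iteration 2: m = 1, theta = 6.4, grad = 8.0
After iteration 3: m = 2, theta = 5.12, grad = 6.4
After iteration 4: m = 3, theta = 4.096, grad = 5.12
Loop ends.

Final answer: 4.096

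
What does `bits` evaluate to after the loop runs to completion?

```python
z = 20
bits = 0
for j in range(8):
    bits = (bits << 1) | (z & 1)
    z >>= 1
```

Let's trace through this code step by step.

Initialize: z = 20
Initialize: bits = 0
Entering loop: for j in range(8):
After iteration 1: j = 0, z = 10, bits = 0
After iteration 2: j = 1, z = 5, bits = 0
After iteration 3: j = 2, z = 2, bits = 1
After iteration 4: j = 3, z = 1, bits = 2
After iteration 5: j = 4, z = 0, bits = 5
After iteration 6: j = 5, z = 0, bits = 10
After iteration 7: j = 6, z = 0, bits = 20
After iteration 8: j = 7, z = 0, bits = 40
Loop ends.

Final answer: 40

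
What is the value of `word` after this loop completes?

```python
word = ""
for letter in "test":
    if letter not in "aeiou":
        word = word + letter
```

Let's trace through this code step by step.

Initialize: word = ''
Entering loop: for letter in "test":
After iteration 1: letter = 't', word = 't'
After iteration 2: letter = 'e', word = 't'
After iteration 3: letter = 's', word = 'ts'
After iteration 4: letter = 't', word = 'tst'
Loop ends.

Final answer: 'tst'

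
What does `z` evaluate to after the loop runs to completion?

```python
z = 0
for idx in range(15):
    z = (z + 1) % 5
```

Let's trace through this code step by step.

Initialize: z = 0
Entering loop: for idx in range(15):
After iteration 1: idx = 0, z = 1
After iteration 2: idx = 1, z = 2
After iteration 3: idx = 2, z = 3
After iteration 4: idx = 3, z = 4
After iteration 5: idx = 4, z = 0
After iteration 6: idx = 5, z = 1
After iteration 7: idx = 6, z = 2
After iteration 8: idx = 7, z = 3
After iteration 9: idx = 8, z = 4
After iteration 10: idx = 9, z = 0
After iteration 11: idx = 10, z = 1
After iteration 12: idx = 11, z = 2
After iteration 13: idx = 12, z = 3
After iteration 14: idx = 13, z = 4
After iteration 15: idx = 14, z = 0
Loop ends.

Final answer: 0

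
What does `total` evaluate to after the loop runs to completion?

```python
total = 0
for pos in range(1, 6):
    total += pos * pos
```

Let's trace through this code step by step.

Initialize: total = 0
Entering loop: for pos in range(1, 6):
After iteration 1: pos = 1, total = 1
After iteration 2: pos = 2, total = 5
After iteration 3: pos = 3, total = 14
After iteration 4: pos = 4, total = 30
After iteration 5: pos = 5, total = 55
Loop ends.

Final answer: 55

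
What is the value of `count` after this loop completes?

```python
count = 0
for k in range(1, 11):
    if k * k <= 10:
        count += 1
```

Let's trace through this code step by step.

Initialize: count = 0
Entering loop: for k in range(1, 11):
After iteration 1: k = 1, count = 1
After iteration 2: k = 2, count = 2
After iteration 3: k = 3, count = 3
After iteration 4: k = 4, count = 3
After iteration 5: k = 5, count = 3
After iteration 6: k = 6, count = 3
After iteration 7: k = 7, count = 3
After iteration 8: k = 8, count = 3
After iteration 9: k = 9, count = 3
After iteration 10: k = 10, count = 3
Loop ends.

Final answer: 3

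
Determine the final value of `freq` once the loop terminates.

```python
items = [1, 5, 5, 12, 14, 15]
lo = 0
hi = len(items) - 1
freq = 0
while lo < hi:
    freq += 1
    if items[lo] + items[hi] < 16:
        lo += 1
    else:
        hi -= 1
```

Let's trace through this code step by step.

Initialize: items = [1, 5, 5, 12, 14, 15]
Initialize: lo = 0
Initialize: hi = 5
Initialize: freq = 0
Entering loop: while lo < hi:
After iteration 1: lo = 0, hi = 4, freq = 1
After iteration 2: lo = 1, hi = 4, freq = 2
After iteration 3: lo = 1, hi = 3, freq = 3
After iteration 4: lo = 1, hi = 2, freq = 4
After iteration 5: lo = 2, hi = 2, freq = 5
Loop ends.

Final answer: 5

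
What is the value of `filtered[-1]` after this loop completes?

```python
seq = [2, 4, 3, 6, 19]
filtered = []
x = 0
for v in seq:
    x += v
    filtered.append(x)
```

Let's trace through this code step by step.

Initialize: seq = [2, 4, 3, 6, 19]
Initialize: filtered = []
Initialize: x = 0
Entering loop: for v in seq:
After iteration 1: v = 2, filtered = [2], x = 2
After iteration 2: v = 4, filtered = [2, 6], x = 6
After iteration 3: v = 3, filtered = [2, 6, 9], x = 9
After iteration 4: v = 6, filtered = [2, 6, 9, 15], x = 15
After iteration 5: v = 19, filtered = [2, 6, 9, 15, 34], x = 34
Loop ends.
filtered[-1] = 34

Final answer: 34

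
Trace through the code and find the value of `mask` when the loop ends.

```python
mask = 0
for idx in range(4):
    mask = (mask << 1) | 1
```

Let's trace through this code step by step.

Initialize: mask = 0
Entering loop: for idx in range(4):
After iteration 1: idx = 0, mask = 1
After iteration 2: idx = 1, mask = 3
After iteration 3: idx = 2, mask = 7
After iteration 4: idx = 3, mask = 15
Loop ends.

Final answer: 15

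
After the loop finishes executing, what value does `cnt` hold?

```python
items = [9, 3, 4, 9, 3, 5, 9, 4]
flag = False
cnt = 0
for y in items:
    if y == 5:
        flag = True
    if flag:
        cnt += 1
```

Let's trace through this code step by step.

Initialize: items = [9, 3, 4, 9, 3, 5, 9, 4]
Initialize: flag = False
Initialize: cnt = 0
Entering loop: for y in items:
After iteration 1: y = 9, flag = False, cnt = 0
After iteration 2: y = 3, flag = False, cnt = 0
After iteration 3: y = 4, flag = False, cnt = 0
After iteration 4: y = 9, flag = False, cnt = 0
After iteration 5: y = 3, flag = False, cnt = 0
After iteration 6: y = 5, flag = True, cnt = 1
After iteration 7: y = 9, flag = True, cnt = 2
After iteration 8: y = 4, flag = True, cnt = 3
Loop ends.

Final answer: 3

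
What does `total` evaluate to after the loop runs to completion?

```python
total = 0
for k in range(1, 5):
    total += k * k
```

Let's trace through this code step by step.

Initialize: total = 0
Entering loop: for k in range(1, 5):
After iteration 1: k = 1, total = 1
After iteration 2: k = 2, total = 5
After iteration 3: k = 3, total = 14
After iteration 4: k = 4, total = 30
Loop ends.

Final answer: 30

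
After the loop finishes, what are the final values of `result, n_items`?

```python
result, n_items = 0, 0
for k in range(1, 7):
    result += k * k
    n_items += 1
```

Let's trace through this code step by step.

Initialize: result = 0
Initialize: n_items = 0
Entering loop: for k in range(1, 7):
After iteration 1: k = 1, result = 1, n_items = 1
After iteration 2: k = 2, result = 5, n_items = 2
After iteration 3: k = 3, result = 14, n_items = 3
After iteration 4: k = 4, result = 30, n_items = 4
After iteration 5: k = 5, result = 55, n_items = 5
After iteration 6: k = 6, result = 91, n_items = 6
Loop ends.

Final answer: 91, 6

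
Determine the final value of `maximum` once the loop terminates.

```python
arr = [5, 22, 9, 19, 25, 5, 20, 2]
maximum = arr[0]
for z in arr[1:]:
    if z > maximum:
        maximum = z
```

Let's trace through this code step by step.

Initialize: arr = [5, 22, 9, 19, 25, 5, 20, 2]
Initialize: maximum = 5
Entering loop: for z in arr[1:]:
After iteration 1: z = 22, maximum = 22
After iteration 2: z = 9, maximum = 22
After iteration 3: z = 19, maximum = 22
After iteration 4: z = 25, maximum = 25
After iteration 5: z = 5, maximum = 25
After iteration 6: z = 20, maximum = 25
After iteration 7: z = 2, maximum = 25
Loop ends.

Final answer: 25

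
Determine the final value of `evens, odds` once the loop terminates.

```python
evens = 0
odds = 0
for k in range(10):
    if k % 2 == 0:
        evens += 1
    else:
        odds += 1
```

Let's trace through this code step by step.

Initialize: evens = 0
Initialize: odds = 0
Entering loop: for k in range(10):
After iteration 1: k = 0, evens = 1, odds = 0
After iteration 2: k = 1, evens = 1, odds = 1
After iteration 3: k = 2, evens = 2, odds = 1
After iteration 4: k = 3, evens = 2, odds = 2
After iteration 5: k = 4, evens = 3, odds = 2
After iteration 6: k = 5, evens = 3, odds = 3
After iteration 7: k = 6, evens = 4, odds = 3
After iteration 8: k = 7, evens = 4, odds = 4
After iteration 9: k = 8, evens = 5, odds = 4
After iteration 10: k = 9, evens = 5, odds = 5
Loop ends.

Final answer: 5, 5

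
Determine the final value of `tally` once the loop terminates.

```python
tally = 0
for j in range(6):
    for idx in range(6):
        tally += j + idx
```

Let's trace through this code step by step.

Initialize: tally = 0
Entering loop: for j in range(6):
After iteration 1: j = 0, tally = 15
After iteration 2: j = 1, tally = 36
After iteration 3: j = 2, tally = 63
After iteration 4: j = 3, tally = 96
After iteration 5: j = 4, tally = 135
After iteration 6: j = 5, tally = 180
Loop ends.

Final answer: 180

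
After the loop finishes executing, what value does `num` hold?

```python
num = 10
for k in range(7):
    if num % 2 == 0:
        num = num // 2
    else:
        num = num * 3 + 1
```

Let's trace through this code step by step.

Initialize: num = 10
Entering loop: for k in range(7):
After iteration 1: k = 0, num = 5
After iteration 2: k = 1, num = 16
After iteration 3: k = 2, num = 8
After iteration 4: k = 3, num = 4
After iteration 5: k = 4, num = 2
After iteration 6: k = 5, num = 1
After iteration 7: k = 6, num = 4
Loop ends.

Final answer: 4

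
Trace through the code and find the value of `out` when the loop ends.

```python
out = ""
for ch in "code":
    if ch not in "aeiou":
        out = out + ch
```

Let's trace through this code step by step.

Initialize: out = ''
Entering loop: for ch in "code":
After iteration 1: ch = 'c', out = 'c'
After iteration 2: ch = 'o', out = 'c'
After iteration 3: ch = 'd', out = 'cd'
After iteration 4: ch = 'e', out = 'cd'
Loop ends.

Final answer: 'cd'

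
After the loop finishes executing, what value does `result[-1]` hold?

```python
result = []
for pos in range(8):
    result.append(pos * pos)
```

Let's trace through this code step by step.

Initialize: result = []
Entering loop: for pos in range(8):
After iteration 1: pos = 0, result = [0]
After iteration 2: pos = 1, result = [0, 1]
After iteration 3: pos = 2, result = [0, 1, 4]
After iteration 4: pos = 3, result = [0, 1, 4, 9]
After iteration 5: pos = 4, result = [0, 1, 4, 9, 16]
After iteration 6: pos = 5, result = [0, 1, 4, 9, 16, 25]
After iteration 7: pos = 6, result = [0, 1, 4, 9, 16, 25, 36]
After iteration 8: pos = 7, result = [0, 1, 4, 9, 16, 25, 36, 49]
Loop ends.
result[-1] = 49

Final answer: 49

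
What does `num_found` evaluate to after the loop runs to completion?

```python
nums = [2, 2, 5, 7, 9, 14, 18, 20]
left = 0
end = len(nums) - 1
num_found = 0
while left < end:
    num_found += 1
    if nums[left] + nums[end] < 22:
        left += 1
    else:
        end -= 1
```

Let's trace through this code step by step.

Initialize: nums = [2, 2, 5, 7, 9, 14, 18, 20]
Initialize: left = 0
Initialize: end = 7
Initialize: num_found = 0
Entering loop: while left < end:
After iteration 1: left = 0, end = 6, num_found = 1
After iteration 2: left = 1, end = 6, num_found = 2
After iteration 3: left = 2, end = 6, num_found = 3
After iteration 4: left = 2, end = 5, num_found = 4
After iteration 5: left = 3, end = 5, num_found = 5
After iteration 6: left = 4, end = 5, num_found = 6
After iteration 7: left = 4, end = 4, num_found = 7
Loop ends.

Final answer: 7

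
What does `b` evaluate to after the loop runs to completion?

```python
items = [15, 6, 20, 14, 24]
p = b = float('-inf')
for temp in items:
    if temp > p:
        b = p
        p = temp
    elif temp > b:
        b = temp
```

Let's trace through this code step by step.

Initialize: items = [15, 6, 20, 14, 24]
Initialize: p = -inf
Initialize: b = -inf
Entering loop: for temp in items:
After iteration 1: temp = 15, p = 15, b = -inf
After iteration 2: temp = 6, p = 15, b = 6
After iteration 3: temp = 20, p = 20, b = 15
After iteration 4: temp = 14, p = 20, b = 15
After iteration 5: temp = 24, p = 24, b = 20
Loop ends.

Final answer: 20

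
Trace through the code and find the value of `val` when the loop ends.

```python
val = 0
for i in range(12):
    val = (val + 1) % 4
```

Let's trace through this code step by step.

Initialize: val = 0
Entering loop: for i in range(12):
After iteration 1: i = 0, val = 1
After iteration 2: i = 1, val = 2
After iteration 3: i = 2, val = 3
After iteration 4: i = 3, val = 0
After iteration 5: i = 4, val = 1
After iteration 6: i = 5, val = 2
After iteration 7: i = 6, val = 3
After iteration 8: i = 7, val = 0
After iteration 9: i = 8, val = 1
After iteration 10: i = 9, val = 2
After iteration 11: i = 10, val = 3
After iteration 12: i = 11, val = 0
Loop ends.

Final answer: 0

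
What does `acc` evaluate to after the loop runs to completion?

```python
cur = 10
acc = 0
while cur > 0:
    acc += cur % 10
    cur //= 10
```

Let's trace through this code step by step.

Initialize: cur = 10
Initialize: acc = 0
Entering loop: while cur > 0:
After iteration 1: cur = 1, acc = 0
After iteration 2: cur = 0, acc = 1
Loop ends.

Final answer: 1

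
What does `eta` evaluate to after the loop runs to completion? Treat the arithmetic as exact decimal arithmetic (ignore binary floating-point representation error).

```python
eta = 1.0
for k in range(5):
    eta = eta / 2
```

Let's trace through this code step by step.

Initialize: eta = 1.0
Entering loop: for k in range(5):
After iteration 1: k = 0, eta = 0.5
After iteration 2: k = 1, eta = 0.25
After iteration 3: k = 2, eta = 0.125
After iteration 4: k = 3, eta = 0.0625
After iteration 5: k = 4, eta = 0.03125
Loop ends.

Final answer: 0.03125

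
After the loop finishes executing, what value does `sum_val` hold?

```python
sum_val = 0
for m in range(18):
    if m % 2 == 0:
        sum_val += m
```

Let's trace through this code step by step.

Initialize: sum_val = 0
Entering loop: for m in range(18):
After iteration 1: m = 0, sum_val = 0
After iteration 2: m = 1, sum_val = 0
After iteration 3: m = 2, sum_val = 2
After iteration 4: m = 3, sum_val = 2
After iteration 5: m = 4, sum_val = 6
After iteration 6: m = 5, sum_val = 6
After iteration 7: m = 6, sum_val = 12
After iteration 8: m = 7, sum_val = 12
After iteration 9: m = 8, sum_val = 20
After iteration 10: m = 9, sum_val = 20
After iteration 11: m = 10, sum_val = 30
After iteration 12: m = 11, sum_val = 30
After iteration 13: m = 12, sum_val = 42
After iteration 14: m = 13, sum_val = 42
After iteration 15: m = 14, sum_val = 56
After iteration 16: m = 15, sum_val = 56
After iteration 17: m = 16, sum_val = 72
After iteration 18: m = 17, sum_val = 72
Loop ends.

Final answer: 72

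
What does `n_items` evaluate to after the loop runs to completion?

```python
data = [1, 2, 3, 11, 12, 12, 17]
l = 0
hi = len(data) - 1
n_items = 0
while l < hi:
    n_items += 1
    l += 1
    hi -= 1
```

Let's trace through this code step by step.

Initialize: data = [1, 2, 3, 11, 12, 12, 17]
Initialize: l = 0
Initialize: hi = 6
Initialize: n_items = 0
Entering loop: while l < hi:
After iteration 1: l = 1, hi = 5, n_items = 1
After iteration 2: l = 2, hi = 4, n_items = 2
After iteration 3: l = 3, hi = 3, n_items = 3
Loop ends.

Final answer: 3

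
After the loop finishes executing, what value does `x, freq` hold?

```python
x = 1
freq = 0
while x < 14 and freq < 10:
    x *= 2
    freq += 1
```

Let's trace through this code step by step.

Initialize: x = 1
Initialize: freq = 0
Entering loop: while x < 14 and freq < 10:
After iteration 1: x = 2, freq = 1
After iteration 2: x = 4, freq = 2
After iteration 3: x = 8, freq = 3
After iteration 4: x = 16, freq = 4
Loop ends.

Final answer: 16, 4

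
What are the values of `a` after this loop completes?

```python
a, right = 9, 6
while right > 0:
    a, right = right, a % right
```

Let's trace through this code step by step.

Initialize: a = 9
Initialize: right = 6
Entering loop: while right > 0:
After iteration 1: a = 6, right = 3
After iteration 2: a = 3, right = 0
Loop ends.

Final answer: 3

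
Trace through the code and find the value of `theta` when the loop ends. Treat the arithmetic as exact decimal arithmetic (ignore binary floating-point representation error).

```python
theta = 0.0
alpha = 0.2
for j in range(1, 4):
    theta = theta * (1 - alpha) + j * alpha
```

Let's trace through this code step by step.

Initialize: theta = 0.0
Initialize: alpha = 0.2
Entering loop: for j in range(1, 4):
After iteration 1: j = 1, theta = 0.2
After iteration 2: j = 2, theta = 0.56
After iteration 3: j = 3, theta = 1.048
Loop ends.

Final answer: 1.048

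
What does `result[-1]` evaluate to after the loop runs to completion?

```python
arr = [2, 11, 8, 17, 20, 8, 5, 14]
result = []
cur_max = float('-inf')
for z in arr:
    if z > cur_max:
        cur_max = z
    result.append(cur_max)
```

Let's trace through this code step by step.

Initialize: arr = [2, 11, 8, 17, 20, 8, 5, 14]
Initialize: result = []
Initialize: cur_max = -inf
Entering loop: for z in arr:
After iteration 1: z = 2, result = [2], cur_max = 2
After iteration 2: z = 11, result = [2, 11], cur_max = 11
After iteration 3: z = 8, result = [2, 11, 11], cur_max = 11
After iteration 4: z = 17, result = [2, 11, 11, 17], cur_max = 17
After iteration 5: z = 20, result = [2, 11, 11, 17, 20], cur_max = 20
After iteration 6: z = 8, result = [2, 11, 11, 17, 20, 20], cur_max = 20
After iteration 7: z = 5, result = [2, 11, 11, 17, 20, 20, 20], cur_max = 20
After iteration 8: z = 14, result = [2, 11, 11, 17, 20, 20, 20, 20], cur_max = 20
Loop ends.
result[-1] = 20

Final answer: 20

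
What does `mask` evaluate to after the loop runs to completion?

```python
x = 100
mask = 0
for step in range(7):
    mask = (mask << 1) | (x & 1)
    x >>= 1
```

Let's trace through this code step by step.

Initialize: x = 100
Initialize: mask = 0
Entering loop: for step in range(7):
After iteration 1: step = 0, x = 50, mask = 0
After iteration 2: step = 1, x = 25, mask = 0
After iteration 3: step = 2, x = 12, mask = 1
After iteration 4: step = 3, x = 6, mask = 2
After iteration 5: step = 4, x = 3, mask = 4
After iteration 6: step = 5, x = 1, mask = 9
After iteration 7: step = 6, x = 0, mask = 19
Loop ends.

Final answer: 19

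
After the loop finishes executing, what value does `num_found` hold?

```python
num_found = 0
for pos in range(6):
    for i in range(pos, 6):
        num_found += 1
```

Let's trace through this code step by step.

Initialize: num_found = 0
Entering loop: for pos in range(6):
After iteration 1: pos = 0, num_found = 6
After iteration 2: pos = 1, num_found = 11
After iteration 3: pos = 2, num_found = 15
After iteration 4: pos = 3, num_found = 18
After iteration 5: pos = 4, num_found = 20
After iteration 6: pos = 5, num_found = 21
Loop ends.

Final answer: 21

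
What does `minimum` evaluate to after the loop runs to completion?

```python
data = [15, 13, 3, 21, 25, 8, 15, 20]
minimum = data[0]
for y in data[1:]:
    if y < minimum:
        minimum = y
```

Let's trace through this code step by step.

Initialize: data = [15, 13, 3, 21, 25, 8, 15, 20]
Initialize: minimum = 15
Entering loop: for y in data[1:]:
After iteration 1: y = 13, minimum = 13
After iteration 2: y = 3, minimum = 3
After iteration 3: y = 21, minimum = 3
After iteration 4: y = 25, minimum = 3
After iteration 5: y = 8, minimum = 3
After iteration 6: y = 15, minimum = 3
After iteration 7: y = 20, minimum = 3
Loop ends.

Final answer: 3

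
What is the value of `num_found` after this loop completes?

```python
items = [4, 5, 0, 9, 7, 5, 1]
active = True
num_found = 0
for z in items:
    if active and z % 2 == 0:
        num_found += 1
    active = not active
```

Let's trace through this code step by step.

Initialize: items = [4, 5, 0, 9, 7, 5, 1]
Initialize: active = True
Initialize: num_found = 0
Entering loop: for z in items:
After iteration 1: z = 4, active = False, num_found = 1
After iteration 2: z = 5, active = True, num_found = 1
After iteration 3: z = 0, active = False, num_found = 2
After iteration 4: z = 9, active = True, num_found = 2
After iteration 5: z = 7, active = False, num_found = 2
After iteration 6: z = 5, active = True, num_found = 2
After iteration 7: z = 1, active = False, num_found = 2
Loop ends.

Final answer: 2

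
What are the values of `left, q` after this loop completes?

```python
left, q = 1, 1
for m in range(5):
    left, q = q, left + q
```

Let's trace through this code step by step.

Initialize: left = 1
Initialize: q = 1
Entering loop: for m in range(5):
After iteration 1: m = 0, left = 1, q = 2
After iteration 2: m = 1, left = 2, q = 3
After iteration 3: m = 2, left = 3, q = 5
After iteration 4: m = 3, left = 5, q = 8
After iteration 5: m = 4, left = 8, q = 13
Loop ends.

Final answer: 8, 13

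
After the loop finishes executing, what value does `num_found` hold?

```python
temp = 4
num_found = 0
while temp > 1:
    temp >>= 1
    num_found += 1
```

Let's trace through this code step by step.

Initialize: temp = 4
Initialize: num_found = 0
Entering loop: while temp > 1:
After iteration 1: temp = 2, num_found = 1
After iteration 2: temp = 1, num_found = 2
Loop ends.

Final answer: 2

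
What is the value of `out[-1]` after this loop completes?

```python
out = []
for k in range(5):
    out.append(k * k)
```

Let's trace through this code step by step.

Initialize: out = []
Entering loop: for k in range(5):
After iteration 1: k = 0, out = [0]
After iteration 2: k = 1, out = [0, 1]
After iteration 3: k = 2, out = [0, 1, 4]
After iteration 4: k = 3, out = [0, 1, 4, 9]
After iteration 5: k = 4, out = [0, 1, 4, 9, 16]
Loop ends.
out[-1] = 16

Final answer: 16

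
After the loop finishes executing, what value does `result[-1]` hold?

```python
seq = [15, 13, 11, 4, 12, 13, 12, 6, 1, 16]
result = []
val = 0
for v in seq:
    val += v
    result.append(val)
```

Let's trace through this code step by step.

Initialize: seq = [15, 13, 11, 4, 12, 13, 12, 6, 1, 16]
Initialize: result = []
Initialize: val = 0
Entering loop: for v in seq:
After iteration 1: v = 15, result = [15], val = 15
After iteration 2: v = 13, result = [15, 28], val = 28
After iteration 3: v = 11, result = [15, 28, 39], val = 39
After iteration 4: v = 4, result = [15, 28, 39, 43], val = 43
After iteration 5: v = 12, result = [15, 28, 39, 43, 55], val = 55
After iteration 6: v = 13, result = [15, 28, 39, 43, 55, 68], val = 68
After iteration 7: v = 12, result = [15, 28, 39, 43, 55, 68, 80], val = 80
After iteration 8: v = 6, result = [15, 28, 39, 43, 55, 68, 80, 86], val = 86
After iteration 9: v = 1, result = [15, 28, 39, 43, 55, 68, 80, 86, 87], val = 87
After iteration 10: v = 16, result = [15, 28, 39, 43, 55, 68, 80, 86, 87, 103], val = 103
Loop ends.
result[-1] = 103

Final answer: 103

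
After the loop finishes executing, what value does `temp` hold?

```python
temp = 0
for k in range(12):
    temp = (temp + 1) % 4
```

Let's trace through this code step by step.

Initialize: temp = 0
Entering loop: for k in range(12):
After iteration 1: k = 0, temp = 1
After iteration 2: k = 1, temp = 2
After iteration 3: k = 2, temp = 3
After iteration 4: k = 3, temp = 0
After iteration 5: k = 4, temp = 1
After iteration 6: k = 5, temp = 2
After iteration 7: k = 6, temp = 3
After iteration 8: k = 7, temp = 0
After iteration 9: k = 8, temp = 1
After iteration 10: k = 9, temp = 2
After iteration 11: k = 10, temp = 3
After iteration 12: k = 11, temp = 0
Loop ends.

Final answer: 0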